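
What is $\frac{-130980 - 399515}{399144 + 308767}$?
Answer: $- \frac{530495}{707911} \approx -0.74938$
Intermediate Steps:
$\frac{-130980 - 399515}{399144 + 308767} = - \frac{530495}{707911}$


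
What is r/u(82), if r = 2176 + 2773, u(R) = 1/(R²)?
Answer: 33277076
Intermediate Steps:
u(R) = R⁻²
r = 4949
r/u(82) = 4949/(82⁻²) = 4949/(1/6724) = 4949*6724 = 33277076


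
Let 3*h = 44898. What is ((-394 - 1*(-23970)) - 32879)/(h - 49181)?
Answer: 3101/11405 ≈ 0.27190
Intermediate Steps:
h = 14966 (h = (⅓)*44898 = 14966)
((-394 - 1*(-23970)) - 32879)/(h - 49181) = ((-394 - 1*(-23970)) - 32879)/(14966 - 49181) = ((-394 + 23970) - 32879)/(-34215) = (23576 - 32879)*(-1/34215) = -9303*(-1/34215) = 3101/11405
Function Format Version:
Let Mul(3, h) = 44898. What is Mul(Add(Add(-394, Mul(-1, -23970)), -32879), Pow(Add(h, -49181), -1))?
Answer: Rational(3101, 11405) ≈ 0.27190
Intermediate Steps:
h = 14966 (h = Mul(Rational(1, 3), 44898) = 14966)
Mul(Add(Add(-394, Mul(-1, -23970)), -32879), Pow(Add(h, -49181), -1)) = Mul(Add(Add(-394, Mul(-1, -23970)), -32879), Pow(Add(14966, -49181), -1)) = Mul(Add(Add(-394, 23970), -32879), Pow(-34215, -1)) = Mul(Add(23576, -32879), Rational(-1, 34215)) = Mul(-9303, Rational(-1, 34215)) = Rational(3101, 11405)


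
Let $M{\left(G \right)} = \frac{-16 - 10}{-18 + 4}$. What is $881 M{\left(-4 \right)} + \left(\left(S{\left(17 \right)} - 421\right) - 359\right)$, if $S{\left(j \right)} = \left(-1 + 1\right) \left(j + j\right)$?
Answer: $\frac{5993}{7} \approx 856.14$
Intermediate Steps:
$S{\left(j \right)} = 0$ ($S{\left(j \right)} = 0 \cdot 2 j = 0$)
$M{\left(G \right)} = \frac{13}{7}$ ($M{\left(G \right)} = - \frac{26}{-14} = \left(-26\right) \left(- \frac{1}{14}\right) = \frac{13}{7}$)
$881 M{\left(-4 \right)} + \left(\left(S{\left(17 \right)} - 421\right) - 359\right) = 881 \cdot \frac{13}{7} + \left(\left(0 - 421\right) - 359\right) = \frac{11453}{7} - 780 = \frac{5993}{7}$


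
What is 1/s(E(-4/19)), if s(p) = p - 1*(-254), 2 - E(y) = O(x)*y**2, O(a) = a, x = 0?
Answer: 1/256 ≈ 0.0039063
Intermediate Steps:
E(y) = 2 (E(y) = 2 - 0*y**2 = 2 - 1*0 = 2 + 0 = 2)
s(p) = 254 + p (s(p) = p + 254 = 254 + p)
1/s(E(-4/19)) = 1/(254 + 2) = 1/256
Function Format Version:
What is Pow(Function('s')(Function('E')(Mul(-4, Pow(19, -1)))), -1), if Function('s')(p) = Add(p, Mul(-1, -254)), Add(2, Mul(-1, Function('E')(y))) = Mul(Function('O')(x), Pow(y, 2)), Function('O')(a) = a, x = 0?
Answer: Rational(1, 256) ≈ 0.0039063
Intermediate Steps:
Function('E')(y) = 2 (Function('E')(y) = Add(2, Mul(-1, Mul(0, Pow(y, 2)))) = Add(2, Mul(-1, 0)) = Add(2, 0) = 2)
Function('s')(p) = Add(254, p) (Function('s')(p) = Add(p, 254) = Add(254, p))
Pow(Function('s')(Function('E')(Mul(-4, Pow(19, -1)))), -1) = Pow(Add(254, 2), -1) = Pow(256, -1) = Rational(1, 256)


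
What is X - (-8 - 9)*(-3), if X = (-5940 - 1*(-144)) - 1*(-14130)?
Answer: 8283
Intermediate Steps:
X = 8334 (X = (-5940 + 144) + 14130 = -5796 + 14130 = 8334)
X - (-8 - 9)*(-3) = 8334 - (-8 - 9)*(-3) = 8334 - (-17)*(-3) = 8334 - 1*51 = 8334 - 51 = 8283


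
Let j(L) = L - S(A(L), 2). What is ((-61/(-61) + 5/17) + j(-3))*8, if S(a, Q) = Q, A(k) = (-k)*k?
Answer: -504/17 ≈ -29.647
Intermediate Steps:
A(k) = -k**2
j(L) = -2 + L (j(L) = L - 1*2 = L - 2 = -2 + L)
((-61/(-61) + 5/17) + j(-3))*8 = ((-61/(-61) + 5/17) + (-2 - 3))*8 = ((-61*(-1/61) + 5*(1/17)) - 5)*8 = ((1 + 5/17) - 5)*8 = (22/17 - 5)*8 = -63/17*8 = -504/17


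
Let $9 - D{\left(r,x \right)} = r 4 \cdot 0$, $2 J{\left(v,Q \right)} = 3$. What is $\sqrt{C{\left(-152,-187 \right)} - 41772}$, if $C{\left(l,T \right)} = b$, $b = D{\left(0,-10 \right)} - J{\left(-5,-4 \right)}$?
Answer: $\frac{3 i \sqrt{18562}}{2} \approx 204.36 i$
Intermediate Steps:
$J{\left(v,Q \right)} = \frac{3}{2}$ ($J{\left(v,Q \right)} = \frac{1}{2} \cdot 3 = \frac{3}{2}$)
$D{\left(r,x \right)} = 9$ ($D{\left(r,x \right)} = 9 - r 4 \cdot 0 = 9 - 4 r 0 = 9 - 0 = 9 + 0 = 9$)
$b = \frac{15}{2}$ ($b = 9 - \frac{3}{2} = \frac{15}{2} \approx 7.5$)
$C{\left(l,T \right)} = \frac{15}{2}$
$\sqrt{C{\left(-152,-187 \right)} - 41772} = \sqrt{\frac{15}{2} - 41772} = \sqrt{- \frac{83529}{2}} = \frac{3 i \sqrt{18562}}{2}$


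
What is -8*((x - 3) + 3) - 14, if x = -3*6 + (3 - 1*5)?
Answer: 146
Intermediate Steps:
x = -20 (x = -18 + (3 - 5) = -18 - 2 = -20)
-8*((x - 3) + 3) - 14 = -8*((-20 - 3) + 3) - 14 = -8*(-23 + 3) - 14 = -8*(-20) - 14 = 160 - 14 = 146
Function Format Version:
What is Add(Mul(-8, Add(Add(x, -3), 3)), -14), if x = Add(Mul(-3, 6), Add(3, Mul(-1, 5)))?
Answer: 146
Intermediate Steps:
x = -20 (x = Add(-18, Add(3, -5)) = Add(-18, -2) = -20)
Add(Mul(-8, Add(Add(x, -3), 3)), -14) = Add(Mul(-8, Add(Add(-20, -3), 3)), -14) = Add(Mul(-8, Add(-23, 3)), -14) = Add(Mul(-8, -20), -14) = Add(160, -14) = 146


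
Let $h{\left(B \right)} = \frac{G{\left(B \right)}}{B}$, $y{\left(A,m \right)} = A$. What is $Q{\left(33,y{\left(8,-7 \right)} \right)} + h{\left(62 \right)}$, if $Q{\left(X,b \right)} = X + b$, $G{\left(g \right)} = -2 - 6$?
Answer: $\frac{1267}{31} \approx 40.871$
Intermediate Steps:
$G{\left(g \right)} = -8$ ($G{\left(g \right)} = -2 - 6 = -8$)
$h{\left(B \right)} = - \frac{8}{B}$
$Q{\left(33,y{\left(8,-7 \right)} \right)} + h{\left(62 \right)} = \left(33 + 8\right) - \frac{8}{62} = 41 - \frac{4}{31} = \frac{1267}{31}$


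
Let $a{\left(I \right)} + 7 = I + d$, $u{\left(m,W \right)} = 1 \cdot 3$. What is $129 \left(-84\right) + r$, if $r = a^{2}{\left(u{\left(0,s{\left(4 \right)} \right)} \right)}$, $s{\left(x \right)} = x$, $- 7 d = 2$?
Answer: $- \frac{530064}{49} \approx -10818.0$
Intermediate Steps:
$d = - \frac{2}{7}$ ($d = \left(- \frac{1}{7}\right) 2 = - \frac{2}{7} \approx -0.28571$)
$u{\left(m,W \right)} = 3$
$a{\left(I \right)} = - \frac{51}{7} + I$ ($a{\left(I \right)} = -7 + \left(I - \frac{2}{7}\right) = -7 + \left(- \frac{2}{7} + I\right) = - \frac{51}{7} + I$)
$r = \frac{900}{49}$ ($r = \left(- \frac{51}{7} + 3\right)^{2} = \left(- \frac{30}{7}\right)^{2} = \frac{900}{49} \approx 18.367$)
$129 \left(-84\right) + r = 129 \left(-84\right) + \frac{900}{49} = -10836 + \frac{900}{49} = - \frac{530064}{49}$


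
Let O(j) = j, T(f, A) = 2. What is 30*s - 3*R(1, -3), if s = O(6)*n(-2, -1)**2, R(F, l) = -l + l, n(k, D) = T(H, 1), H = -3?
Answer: 720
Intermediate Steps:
n(k, D) = 2
R(F, l) = 0
s = 24 (s = 6*2**2 = 6*4 = 24)
30*s - 3*R(1, -3) = 30*24 - 3*0 = 720 + 0 = 720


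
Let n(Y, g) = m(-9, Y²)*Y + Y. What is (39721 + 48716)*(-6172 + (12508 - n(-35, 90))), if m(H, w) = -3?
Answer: 554146242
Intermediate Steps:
n(Y, g) = -2*Y (n(Y, g) = -3*Y + Y = -2*Y)
(39721 + 48716)*(-6172 + (12508 - n(-35, 90))) = (39721 + 48716)*(-6172 + (12508 - (-2)*(-35))) = 88437*(-6172 + (12508 - 1*70)) = 88437*(-6172 + (12508 - 70)) = 88437*(-6172 + 12438) = 88437*6266 = 554146242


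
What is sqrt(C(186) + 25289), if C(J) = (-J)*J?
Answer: I*sqrt(9307) ≈ 96.473*I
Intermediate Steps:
C(J) = -J**2
sqrt(C(186) + 25289) = sqrt(-1*186**2 + 25289) = sqrt(-1*34596 + 25289) = sqrt(-34596 + 25289) = sqrt(-9307) = I*sqrt(9307)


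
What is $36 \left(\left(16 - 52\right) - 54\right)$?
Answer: $-3240$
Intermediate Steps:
$36 \left(\left(16 - 52\right) - 54\right) = 36 \left(-36 - 54\right) = 36 \left(-90\right) = -3240$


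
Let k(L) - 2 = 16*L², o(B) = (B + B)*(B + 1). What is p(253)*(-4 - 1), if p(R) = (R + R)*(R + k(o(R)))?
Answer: -668665584601630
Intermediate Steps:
o(B) = 2*B*(1 + B) (o(B) = (2*B)*(1 + B) = 2*B*(1 + B))
k(L) = 2 + 16*L²
p(R) = 2*R*(2 + R + 64*R²*(1 + R)²) (p(R) = (R + R)*(R + (2 + 16*(2*R*(1 + R))²)) = (2*R)*(R + (2 + 16*(4*R²*(1 + R)²))) = (2*R)*(R + (2 + 64*R²*(1 + R)²)) = (2*R)*(2 + R + 64*R²*(1 + R)²) = 2*R*(2 + R + 64*R²*(1 + R)²))
p(253)*(-4 - 1) = (2*253*(2 + 253 + 64*253²*(1 + 253)²))*(-4 - 1) = (2*253*(2 + 253 + 64*64009*254²))*(-5) = (2*253*(2 + 253 + 64*64009*64516))*(-5) = (2*253*(2 + 253 + 264294697216))*(-5) = (2*253*264294697471)*(-5) = 133733116920326*(-5) = -668665584601630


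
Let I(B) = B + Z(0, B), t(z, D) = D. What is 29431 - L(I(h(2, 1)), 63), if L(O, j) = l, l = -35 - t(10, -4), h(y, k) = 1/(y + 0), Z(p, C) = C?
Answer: 29462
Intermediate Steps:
h(y, k) = 1/y
l = -31 (l = -35 - 1*(-4) = -35 + 4 = -31)
I(B) = 2*B (I(B) = B + B = 2*B)
L(O, j) = -31
29431 - L(I(h(2, 1)), 63) = 29431 - 1*(-31) = 29431 + 31 = 29462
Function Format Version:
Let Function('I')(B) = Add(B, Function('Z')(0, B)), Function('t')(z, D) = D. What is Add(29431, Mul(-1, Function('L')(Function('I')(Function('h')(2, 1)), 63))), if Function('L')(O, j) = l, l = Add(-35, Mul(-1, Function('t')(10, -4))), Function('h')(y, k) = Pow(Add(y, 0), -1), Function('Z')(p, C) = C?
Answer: 29462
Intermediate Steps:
Function('h')(y, k) = Pow(y, -1)
l = -31 (l = Add(-35, Mul(-1, -4)) = Add(-35, 4) = -31)
Function('I')(B) = Mul(2, B) (Function('I')(B) = Add(B, B) = Mul(2, B))
Function('L')(O, j) = -31
Add(29431, Mul(-1, Function('L')(Function('I')(Function('h')(2, 1)), 63))) = Add(29431, Mul(-1, -31)) = Add(29431, 31) = 29462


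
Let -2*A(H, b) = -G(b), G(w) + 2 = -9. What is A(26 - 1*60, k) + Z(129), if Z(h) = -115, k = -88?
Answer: -241/2 ≈ -120.50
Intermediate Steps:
G(w) = -11 (G(w) = -2 - 9 = -11)
A(H, b) = -11/2 (A(H, b) = -(-1)*(-11)/2 = -½*11 = -11/2)
A(26 - 1*60, k) + Z(129) = -11/2 - 115 = -241/2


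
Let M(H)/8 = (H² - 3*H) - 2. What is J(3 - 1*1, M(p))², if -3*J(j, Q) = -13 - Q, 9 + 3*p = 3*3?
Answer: 1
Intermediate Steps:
p = 0 (p = -3 + (3*3)/3 = -3 + (⅓)*9 = -3 + 3 = 0)
M(H) = -16 - 24*H + 8*H² (M(H) = 8*((H² - 3*H) - 2) = 8*(-2 + H² - 3*H) = -16 - 24*H + 8*H²)
J(j, Q) = 13/3 + Q/3 (J(j, Q) = -(-13 - Q)/3 = 13/3 + Q/3)
J(3 - 1*1, M(p))² = (13/3 + (-16 - 24*0 + 8*0²)/3)² = (13/3 + (-16 + 0 + 8*0)/3)² = (13/3 + (-16 + 0 + 0)/3)² = (13/3 + (⅓)*(-16))² = (13/3 - 16/3)² = (-1)² = 1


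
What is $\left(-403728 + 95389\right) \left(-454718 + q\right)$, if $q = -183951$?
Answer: $196926560791$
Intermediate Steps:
$\left(-403728 + 95389\right) \left(-454718 + q\right) = \left(-403728 + 95389\right) \left(-454718 - 183951\right) = \left(-308339\right) \left(-638669\right) = 196926560791$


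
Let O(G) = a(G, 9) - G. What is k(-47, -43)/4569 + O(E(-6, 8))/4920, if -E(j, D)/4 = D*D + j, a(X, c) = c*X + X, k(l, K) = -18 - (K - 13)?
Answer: -389713/936645 ≈ -0.41607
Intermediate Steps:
k(l, K) = -5 - K (k(l, K) = -18 - (-13 + K) = -18 + (13 - K) = -5 - K)
a(X, c) = X + X*c (a(X, c) = X*c + X = X + X*c)
E(j, D) = -4*j - 4*D² (E(j, D) = -4*(D*D + j) = -4*(D² + j) = -4*(j + D²) = -4*j - 4*D²)
O(G) = 9*G (O(G) = G*(1 + 9) - G = G*10 - G = 10*G - G = 9*G)
k(-47, -43)/4569 + O(E(-6, 8))/4920 = (-5 - 1*(-43))/4569 + (9*(-4*(-6) - 4*8²))/4920 = (-5 + 43)*(1/4569) + (9*(24 - 4*64))*(1/4920) = 38*(1/4569) + (9*(24 - 256))*(1/4920) = 38/4569 + (9*(-232))*(1/4920) = 38/4569 - 2088*1/4920 = 38/4569 - 87/205 = -389713/936645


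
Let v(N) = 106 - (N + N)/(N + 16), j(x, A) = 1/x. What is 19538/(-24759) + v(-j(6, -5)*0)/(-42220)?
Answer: -413759407/522662490 ≈ -0.79164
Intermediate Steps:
j(x, A) = 1/x
v(N) = 106 - 2*N/(16 + N)
19538/(-24759) + v(-j(6, -5)*0)/(-42220) = 19538/(-24759) + (8*(212 + 13*(-1/6*0))/(16 - 1/6*0))/(-42220) = 19538*(-1/24759) + (8*(212 + 13*(-1*1/6*0))/(16 - 1*1/6*0))*(-1/42220) = -19538/24759 + (8*(212 + 13*(-1/6*0))/(16 - 1/6*0))*(-1/42220) = -19538/24759 + (8*(212 + 13*0)/(16 + 0))*(-1/42220) = -19538/24759 + (8*(212 + 0)/16)*(-1/42220) = -19538/24759 + (8*(1/16)*212)*(-1/42220) = -19538/24759 + 106*(-1/42220) = -19538/24759 - 53/21110 = -413759407/522662490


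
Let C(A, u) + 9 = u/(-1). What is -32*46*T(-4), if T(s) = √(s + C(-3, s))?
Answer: -4416*I ≈ -4416.0*I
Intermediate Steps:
C(A, u) = -9 - u (C(A, u) = -9 + u/(-1) = -9 + u*(-1) = -9 - u)
T(s) = 3*I (T(s) = √(s + (-9 - s)) = √(-9) = 3*I)
-32*46*T(-4) = -32*46*3*I = -1472*3*I = -4416*I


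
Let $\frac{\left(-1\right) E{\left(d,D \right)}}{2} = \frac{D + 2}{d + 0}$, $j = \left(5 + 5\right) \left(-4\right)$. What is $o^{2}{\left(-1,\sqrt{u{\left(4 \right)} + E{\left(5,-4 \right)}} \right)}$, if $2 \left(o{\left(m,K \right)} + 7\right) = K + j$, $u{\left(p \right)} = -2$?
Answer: $\frac{\left(270 - i \sqrt{30}\right)^{2}}{100} \approx 728.7 - 29.577 i$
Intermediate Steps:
$j = -40$ ($j = 10 \left(-4\right) = -40$)
$E{\left(d,D \right)} = - \frac{2 \left(2 + D\right)}{d}$ ($E{\left(d,D \right)} = - 2 \frac{D + 2}{d + 0} = - 2 \frac{2 + D}{d} = - \frac{2 \left(2 + D\right)}{d}$)
$o{\left(m,K \right)} = -27 + \frac{K}{2}$ ($o{\left(m,K \right)} = -7 + \frac{K - 40}{2} = -7 + \frac{-40 + K}{2} = -7 + \left(-20 + \frac{K}{2}\right) = -27 + \frac{K}{2}$)
$o^{2}{\left(-1,\sqrt{u{\left(4 \right)} + E{\left(5,-4 \right)}} \right)} = \left(-27 + \frac{\sqrt{-2 + \frac{2 \left(-2 - -4\right)}{5}}}{2}\right)^{2} = \left(-27 + \frac{\sqrt{-2 + 2 \cdot \frac{1}{5} \left(-2 + 4\right)}}{2}\right)^{2} = \left(-27 + \frac{\sqrt{-2 + 2 \cdot \frac{1}{5} \cdot 2}}{2}\right)^{2} = \left(-27 + \frac{\sqrt{-2 + \frac{4}{5}}}{2}\right)^{2} = \left(-27 + \frac{\sqrt{- \frac{6}{5}}}{2}\right)^{2} = \left(-27 + \frac{\frac{1}{5} i \sqrt{30}}{2}\right)^{2} = \left(-27 + \frac{i \sqrt{30}}{10}\right)^{2}$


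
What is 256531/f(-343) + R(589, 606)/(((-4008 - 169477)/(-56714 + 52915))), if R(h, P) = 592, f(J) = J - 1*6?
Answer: -43719376743/60546265 ≈ -722.08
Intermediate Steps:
f(J) = -6 + J (f(J) = J - 6 = -6 + J)
256531/f(-343) + R(589, 606)/(((-4008 - 169477)/(-56714 + 52915))) = 256531/(-6 - 343) + 592/(((-4008 - 169477)/(-56714 + 52915))) = 256531/(-349) + 592/((-173485/(-3799))) = 256531*(-1/349) + 592/((-173485*(-1/3799))) = -256531/349 + 592/(173485/3799) = -256531/349 + 592*(3799/173485) = -256531/349 + 2249008/173485 = -43719376743/60546265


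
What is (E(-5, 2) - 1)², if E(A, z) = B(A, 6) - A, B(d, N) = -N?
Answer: 4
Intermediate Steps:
E(A, z) = -6 - A (E(A, z) = -1*6 - A = -6 - A)
(E(-5, 2) - 1)² = ((-6 - 1*(-5)) - 1)² = ((-6 + 5) - 1)² = (-1 - 1)² = (-2)² = 4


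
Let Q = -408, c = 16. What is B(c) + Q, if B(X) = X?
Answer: -392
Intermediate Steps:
B(c) + Q = 16 - 408 = -392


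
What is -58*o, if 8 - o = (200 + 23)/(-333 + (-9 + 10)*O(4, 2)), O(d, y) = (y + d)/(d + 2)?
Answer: -83491/166 ≈ -502.96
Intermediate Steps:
O(d, y) = (d + y)/(2 + d)
o = 2879/332 (o = 8 - (200 + 23)/(-333 + (-9 + 10)*((4 + 2)/(2 + 4))) = 8 - 223/(-333 + 1*(6/6)) = 8 - 223/(-333 + 1*((1/6)*6)) = 8 - 223/(-333 + 1*1) = 8 - 223/(-333 + 1) = 8 - 223/(-332) = 8 - 223*(-1)/332 = 8 - 1*(-223/332) = 8 + 223/332 = 2879/332 ≈ 8.6717)
-58*o = -58*2879/332 = -83491/166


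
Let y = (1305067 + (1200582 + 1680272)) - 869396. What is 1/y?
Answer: 1/3316525 ≈ 3.0152e-7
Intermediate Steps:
y = 3316525 (y = (1305067 + 2880854) - 869396 = 4185921 - 869396 = 3316525)
1/y = 1/3316525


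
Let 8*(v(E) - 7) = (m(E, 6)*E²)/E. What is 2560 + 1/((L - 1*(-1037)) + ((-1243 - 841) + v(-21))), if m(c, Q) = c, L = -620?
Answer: 32867832/12839 ≈ 2560.0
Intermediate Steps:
v(E) = 7 + E²/8 (v(E) = 7 + ((E*E²)/E)/8 = 7 + (E³/E)/8 = 7 + E²/8)
2560 + 1/((L - 1*(-1037)) + ((-1243 - 841) + v(-21))) = 2560 + 1/((-620 - 1*(-1037)) + ((-1243 - 841) + (7 + (⅛)*(-21)²))) = 2560 + 1/((-620 + 1037) + (-2084 + (7 + (⅛)*441))) = 2560 + 1/(417 + (-2084 + (7 + 441/8))) = 2560 + 1/(417 + (-2084 + 497/8)) = 2560 + 1/(417 - 16175/8) = 2560 + 1/(-12839/8) = 2560 - 8/12839 = 32867832/12839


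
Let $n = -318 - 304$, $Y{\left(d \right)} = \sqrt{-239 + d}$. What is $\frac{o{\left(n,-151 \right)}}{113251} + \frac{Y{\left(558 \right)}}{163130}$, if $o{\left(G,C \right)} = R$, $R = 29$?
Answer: $\frac{29}{113251} + \frac{\sqrt{319}}{163130} \approx 0.00036556$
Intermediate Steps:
$n = -622$ ($n = -318 - 304 = -622$)
$o{\left(G,C \right)} = 29$
$\frac{o{\left(n,-151 \right)}}{113251} + \frac{Y{\left(558 \right)}}{163130} = \frac{29}{113251} + \frac{\sqrt{-239 + 558}}{163130} = 29 \cdot \frac{1}{113251} + \sqrt{319} \cdot \frac{1}{163130} = \frac{29}{113251} + \frac{\sqrt{319}}{163130}$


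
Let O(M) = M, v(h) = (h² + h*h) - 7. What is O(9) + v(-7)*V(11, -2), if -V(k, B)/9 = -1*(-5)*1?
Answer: -4086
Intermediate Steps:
v(h) = -7 + 2*h² (v(h) = (h² + h²) - 7 = 2*h² - 7 = -7 + 2*h²)
V(k, B) = -45 (V(k, B) = -9*(-1*(-5)) = -45)
O(9) + v(-7)*V(11, -2) = 9 + (-7 + 2*(-7)²)*(-45) = 9 + (-7 + 2*49)*(-45) = 9 + (-7 + 98)*(-45) = 9 + 91*(-45) = 9 - 4095 = -4086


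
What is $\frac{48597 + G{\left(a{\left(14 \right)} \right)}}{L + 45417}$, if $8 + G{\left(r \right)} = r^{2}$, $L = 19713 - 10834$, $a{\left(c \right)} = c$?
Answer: $\frac{4435}{4936} \approx 0.8985$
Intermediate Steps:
$L = 8879$ ($L = 19713 - 10834 = 8879$)
$G{\left(r \right)} = -8 + r^{2}$
$\frac{48597 + G{\left(a{\left(14 \right)} \right)}}{L + 45417} = \frac{48597 - \left(8 - 14^{2}\right)}{8879 + 45417} = \frac{48597 + \left(-8 + 196\right)}{54296} = \left(48597 + 188\right) \frac{1}{54296} = 48785 \cdot \frac{1}{54296} = \frac{4435}{4936}$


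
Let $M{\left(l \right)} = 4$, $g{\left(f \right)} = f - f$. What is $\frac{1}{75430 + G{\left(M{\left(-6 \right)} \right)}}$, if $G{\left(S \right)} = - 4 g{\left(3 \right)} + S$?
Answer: $\frac{1}{75434} \approx 1.3257 \cdot 10^{-5}$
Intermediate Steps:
$g{\left(f \right)} = 0$
$G{\left(S \right)} = S$ ($G{\left(S \right)} = \left(-4\right) 0 + S = 0 + S = S$)
$\frac{1}{75430 + G{\left(M{\left(-6 \right)} \right)}} = \frac{1}{75430 + 4} = \frac{1}{75434}$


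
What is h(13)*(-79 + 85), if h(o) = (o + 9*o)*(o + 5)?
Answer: 14040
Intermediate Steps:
h(o) = 10*o*(5 + o) (h(o) = (10*o)*(5 + o) = 10*o*(5 + o))
h(13)*(-79 + 85) = (10*13*(5 + 13))*(-79 + 85) = (10*13*18)*6 = 2340*6 = 14040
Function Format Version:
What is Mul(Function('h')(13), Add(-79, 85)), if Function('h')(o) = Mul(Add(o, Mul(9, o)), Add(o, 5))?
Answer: 14040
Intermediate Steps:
Function('h')(o) = Mul(10, o, Add(5, o)) (Function('h')(o) = Mul(Mul(10, o), Add(5, o)) = Mul(10, o, Add(5, o)))
Mul(Function('h')(13), Add(-79, 85)) = Mul(Mul(10, 13, Add(5, 13)), Add(-79, 85)) = Mul(Mul(10, 13, 18), 6) = Mul(2340, 6) = 14040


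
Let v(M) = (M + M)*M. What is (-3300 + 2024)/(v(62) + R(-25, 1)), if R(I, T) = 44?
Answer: -319/1933 ≈ -0.16503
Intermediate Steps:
v(M) = 2*M**2 (v(M) = (2*M)*M = 2*M**2)
(-3300 + 2024)/(v(62) + R(-25, 1)) = (-3300 + 2024)/(2*62**2 + 44) = -1276/(2*3844 + 44) = -1276/(7688 + 44) = -1276/7732 = -1276*1/7732 = -319/1933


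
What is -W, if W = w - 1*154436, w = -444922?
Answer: 599358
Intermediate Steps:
W = -599358 (W = -444922 - 1*154436 = -444922 - 154436 = -599358)
-W = -1*(-599358) = 599358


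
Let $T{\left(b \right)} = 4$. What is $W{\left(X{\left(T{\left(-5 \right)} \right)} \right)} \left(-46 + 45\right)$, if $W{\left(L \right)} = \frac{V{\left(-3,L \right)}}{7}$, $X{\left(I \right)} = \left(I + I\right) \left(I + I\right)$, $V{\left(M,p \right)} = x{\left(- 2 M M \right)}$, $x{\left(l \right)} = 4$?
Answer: $- \frac{4}{7} \approx -0.57143$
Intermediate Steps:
$V{\left(M,p \right)} = 4$
$X{\left(I \right)} = 4 I^{2}$ ($X{\left(I \right)} = 2 I 2 I = 4 I^{2}$)
$W{\left(L \right)} = \frac{4}{7}$
$W{\left(X{\left(T{\left(-5 \right)} \right)} \right)} \left(-46 + 45\right) = \frac{4 \left(-46 + 45\right)}{7} = \frac{4}{7} \left(-1\right) = - \frac{4}{7}$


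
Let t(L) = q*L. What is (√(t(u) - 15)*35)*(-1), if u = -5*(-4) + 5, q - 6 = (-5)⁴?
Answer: -140*√985 ≈ -4393.9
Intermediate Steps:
q = 631 (q = 6 + (-5)⁴ = 6 + 625 = 631)
u = 25 (u = 20 + 5 = 25)
t(L) = 631*L
(√(t(u) - 15)*35)*(-1) = (√(631*25 - 15)*35)*(-1) = (√(15775 - 15)*35)*(-1) = (√15760*35)*(-1) = ((4*√985)*35)*(-1) = (140*√985)*(-1) = -140*√985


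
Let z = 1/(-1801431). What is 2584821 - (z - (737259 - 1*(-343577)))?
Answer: 6603428155168/1801431 ≈ 3.6657e+6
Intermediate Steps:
z = -1/1801431 ≈ -5.5511e-7
2584821 - (z - (737259 - 1*(-343577))) = 2584821 - (-1/1801431 - (737259 - 1*(-343577))) = 2584821 - (-1/1801431 - (737259 + 343577)) = 2584821 - (-1/1801431 - 1*1080836) = 2584821 - (-1/1801431 - 1080836) = 2584821 - 1*(-1947051476317/1801431) = 2584821 + 1947051476317/1801431 = 6603428155168/1801431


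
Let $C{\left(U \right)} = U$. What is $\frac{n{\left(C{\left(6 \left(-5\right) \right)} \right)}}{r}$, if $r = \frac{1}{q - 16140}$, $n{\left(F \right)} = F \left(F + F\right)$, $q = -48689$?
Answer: $-116692200$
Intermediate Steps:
$n{\left(F \right)} = 2 F^{2}$ ($n{\left(F \right)} = F 2 F = 2 F^{2}$)
$r = - \frac{1}{64829}$ ($r = \frac{1}{-48689 - 16140} = \frac{1}{-64829} = - \frac{1}{64829} \approx -1.5425 \cdot 10^{-5}$)
$\frac{n{\left(C{\left(6 \left(-5\right) \right)} \right)}}{r} = \frac{2 \left(6 \left(-5\right)\right)^{2}}{- \frac{1}{64829}} = 2 \left(-30\right)^{2} \left(-64829\right) = 2 \cdot 900 \left(-64829\right) = 1800 \left(-64829\right) = -116692200$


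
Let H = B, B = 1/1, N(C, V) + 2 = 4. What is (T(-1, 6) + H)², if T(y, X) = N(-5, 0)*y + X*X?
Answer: 1225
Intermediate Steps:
N(C, V) = 2 (N(C, V) = -2 + 4 = 2)
B = 1
H = 1
T(y, X) = X² + 2*y (T(y, X) = 2*y + X*X = 2*y + X² = X² + 2*y)
(T(-1, 6) + H)² = ((6² + 2*(-1)) + 1)² = ((36 - 2) + 1)² = (34 + 1)² = 35² = 1225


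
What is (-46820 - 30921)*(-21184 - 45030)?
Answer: 5147542574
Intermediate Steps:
(-46820 - 30921)*(-21184 - 45030) = -77741*(-66214) = 5147542574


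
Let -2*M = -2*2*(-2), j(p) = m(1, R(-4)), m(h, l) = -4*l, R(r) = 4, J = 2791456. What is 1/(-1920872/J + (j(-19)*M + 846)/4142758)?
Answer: -722770417228/497197976251 ≈ -1.4537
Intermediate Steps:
j(p) = -16 (j(p) = -4*4 = -16)
M = -4 (M = -(-2*2)*(-2)/2 = -(-2)*(-2) = -½*8 = -4)
1/(-1920872/J + (j(-19)*M + 846)/4142758) = 1/(-1920872/2791456 + (-16*(-4) + 846)/4142758) = 1/(-1920872*1/2791456 + (64 + 846)*(1/4142758)) = 1/(-240109/348932 + 910*(1/4142758)) = 1/(-240109/348932 + 455/2071379) = 1/(-497197976251/722770417228) = -722770417228/497197976251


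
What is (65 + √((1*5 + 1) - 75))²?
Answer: (65 + I*√69)² ≈ 4156.0 + 1079.9*I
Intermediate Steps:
(65 + √((1*5 + 1) - 75))² = (65 + √((5 + 1) - 75))² = (65 + √(6 - 75))² = (65 + √(-69))² = (65 + I*√69)²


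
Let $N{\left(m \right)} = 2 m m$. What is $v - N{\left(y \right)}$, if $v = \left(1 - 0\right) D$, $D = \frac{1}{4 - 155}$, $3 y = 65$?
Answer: $- \frac{1275959}{1359} \approx -938.9$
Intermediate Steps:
$y = \frac{65}{3}$ ($y = \frac{1}{3} \cdot 65 = \frac{65}{3} \approx 21.667$)
$N{\left(m \right)} = 2 m^{2}$
$D = - \frac{1}{151}$ ($D = \frac{1}{-151} = - \frac{1}{151} \approx -0.0066225$)
$v = - \frac{1}{151}$ ($v = \left(1 - 0\right) \left(- \frac{1}{151}\right) = \left(1 + 0\right) \left(- \frac{1}{151}\right) = 1 \left(- \frac{1}{151}\right) = - \frac{1}{151} \approx -0.0066225$)
$v - N{\left(y \right)} = - \frac{1}{151} - 2 \left(\frac{65}{3}\right)^{2} = - \frac{1}{151} - 2 \cdot \frac{4225}{9} = - \frac{1}{151} - \frac{8450}{9} = - \frac{1275959}{1359}$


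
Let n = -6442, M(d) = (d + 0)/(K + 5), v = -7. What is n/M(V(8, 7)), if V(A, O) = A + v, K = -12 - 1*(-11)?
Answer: -25768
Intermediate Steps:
K = -1 (K = -12 + 11 = -1)
V(A, O) = -7 + A (V(A, O) = A - 7 = -7 + A)
M(d) = d/4 (M(d) = (d + 0)/(-1 + 5) = d/4)
n/M(V(8, 7)) = -6442*4/(-7 + 8) = -6442/((¼)*1) = -6442/¼ = -6442*4 = -25768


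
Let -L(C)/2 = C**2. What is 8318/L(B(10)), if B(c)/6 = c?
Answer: -4159/3600 ≈ -1.1553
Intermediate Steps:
B(c) = 6*c
L(C) = -2*C**2
8318/L(B(10)) = 8318/((-2*(6*10)**2)) = 8318/((-2*60**2)) = 8318/((-2*3600)) = 8318/(-7200) = 8318*(-1/7200) = -4159/3600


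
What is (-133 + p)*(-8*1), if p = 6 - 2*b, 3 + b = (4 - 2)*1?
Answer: 1000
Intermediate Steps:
b = -1 (b = -3 + (4 - 2)*1 = -3 + 2*1 = -3 + 2 = -1)
p = 8 (p = 6 - 2*(-1) = 6 + 2 = 8)
(-133 + p)*(-8*1) = (-133 + 8)*(-8*1) = -125*(-8) = 1000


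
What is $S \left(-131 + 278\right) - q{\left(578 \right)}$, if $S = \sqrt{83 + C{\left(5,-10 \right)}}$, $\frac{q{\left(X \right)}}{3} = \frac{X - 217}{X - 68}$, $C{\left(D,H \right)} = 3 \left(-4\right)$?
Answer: $- \frac{361}{170} + 147 \sqrt{71} \approx 1236.5$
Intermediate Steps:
$C{\left(D,H \right)} = -12$
$q{\left(X \right)} = \frac{3 \left(-217 + X\right)}{-68 + X}$ ($q{\left(X \right)} = 3 \frac{X - 217}{X - 68} = 3 \frac{-217 + X}{-68 + X} = \frac{3 \left(-217 + X\right)}{-68 + X}$)
$S = \sqrt{71}$ ($S = \sqrt{83 - 12} = \sqrt{71} \approx 8.4261$)
$S \left(-131 + 278\right) - q{\left(578 \right)} = \sqrt{71} \left(-131 + 278\right) - \frac{3 \left(-217 + 578\right)}{-68 + 578} = \sqrt{71} \cdot 147 - 3 \cdot \frac{1}{510} \cdot 361 = 147 \sqrt{71} - 3 \cdot \frac{1}{510} \cdot 361 = 147 \sqrt{71} - \frac{361}{170} = - \frac{361}{170} + 147 \sqrt{71}$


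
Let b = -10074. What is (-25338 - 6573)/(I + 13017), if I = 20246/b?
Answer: -160735707/65556506 ≈ -2.4519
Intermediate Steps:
I = -10123/5037 (I = 20246/(-10074) = 20246*(-1/10074) = -10123/5037 ≈ -2.0097)
(-25338 - 6573)/(I + 13017) = (-25338 - 6573)/(-10123/5037 + 13017) = -31911/65556506/5037 = -31911*5037/65556506 = -160735707/65556506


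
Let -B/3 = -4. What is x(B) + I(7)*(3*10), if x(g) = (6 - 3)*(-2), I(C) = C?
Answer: 204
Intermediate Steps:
B = 12 (B = -3*(-4) = 12)
x(g) = -6 (x(g) = 3*(-2) = -6)
x(B) + I(7)*(3*10) = -6 + 7*(3*10) = -6 + 7*30 = -6 + 210 = 204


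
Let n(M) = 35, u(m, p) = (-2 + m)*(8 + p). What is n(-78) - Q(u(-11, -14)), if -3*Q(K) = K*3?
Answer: 113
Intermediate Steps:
Q(K) = -K (Q(K) = -K*3/3 = -K)
n(-78) - Q(u(-11, -14)) = 35 - (-1)*(-16 - 2*(-14) + 8*(-11) - 11*(-14)) = 35 - (-1)*(-16 + 28 - 88 + 154) = 35 - (-1)*78 = 35 - 1*(-78) = 35 + 78 = 113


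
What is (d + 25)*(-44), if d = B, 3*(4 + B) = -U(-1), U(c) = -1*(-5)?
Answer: -2552/3 ≈ -850.67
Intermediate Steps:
U(c) = 5
B = -17/3 (B = -4 + (-1*5)/3 = -4 + (1/3)*(-5) = -4 - 5/3 = -17/3 ≈ -5.6667)
d = -17/3 ≈ -5.6667
(d + 25)*(-44) = (-17/3 + 25)*(-44) = (58/3)*(-44) = -2552/3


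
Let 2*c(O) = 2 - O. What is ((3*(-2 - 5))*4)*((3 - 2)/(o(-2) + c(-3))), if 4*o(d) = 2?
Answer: -28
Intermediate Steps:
o(d) = ½ (o(d) = (¼)*2 = ½)
c(O) = 1 - O/2 (c(O) = (2 - O)/2 = 1 - O/2)
((3*(-2 - 5))*4)*((3 - 2)/(o(-2) + c(-3))) = ((3*(-2 - 5))*4)*((3 - 2)/(½ + (1 - ½*(-3)))) = ((3*(-7))*4)*(1/(½ + (1 + 3/2))) = (-21*4)*(1/(½ + 5/2)) = -84/3 = -84*⅓ = -28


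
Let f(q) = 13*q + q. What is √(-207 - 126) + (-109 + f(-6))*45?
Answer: -8685 + 3*I*√37 ≈ -8685.0 + 18.248*I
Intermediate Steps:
f(q) = 14*q
√(-207 - 126) + (-109 + f(-6))*45 = √(-207 - 126) + (-109 + 14*(-6))*45 = √(-333) + (-109 - 84)*45 = 3*I*√37 - 193*45 = 3*I*√37 - 8685 = -8685 + 3*I*√37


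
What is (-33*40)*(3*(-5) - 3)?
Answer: 23760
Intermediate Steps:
(-33*40)*(3*(-5) - 3) = -1320*(-15 - 3) = -1320*(-18) = 23760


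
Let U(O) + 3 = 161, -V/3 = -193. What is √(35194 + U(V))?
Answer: 6*√982 ≈ 188.02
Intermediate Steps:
V = 579 (V = -3*(-193) = 579)
U(O) = 158 (U(O) = -3 + 161 = 158)
√(35194 + U(V)) = √(35194 + 158) = √35352 = 6*√982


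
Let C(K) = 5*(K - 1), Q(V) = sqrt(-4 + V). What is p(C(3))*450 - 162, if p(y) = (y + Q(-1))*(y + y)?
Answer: 89838 + 9000*I*sqrt(5) ≈ 89838.0 + 20125.0*I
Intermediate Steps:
C(K) = -5 + 5*K (C(K) = 5*(-1 + K) = -5 + 5*K)
p(y) = 2*y*(y + I*sqrt(5)) (p(y) = (y + sqrt(-4 - 1))*(y + y) = (y + sqrt(-5))*(2*y) = (y + I*sqrt(5))*(2*y) = 2*y*(y + I*sqrt(5)))
p(C(3))*450 - 162 = (2*(-5 + 5*3)*((-5 + 5*3) + I*sqrt(5)))*450 - 162 = (2*(-5 + 15)*((-5 + 15) + I*sqrt(5)))*450 - 162 = (2*10*(10 + I*sqrt(5)))*450 - 162 = (200 + 20*I*sqrt(5))*450 - 162 = (90000 + 9000*I*sqrt(5)) - 162 = 89838 + 9000*I*sqrt(5)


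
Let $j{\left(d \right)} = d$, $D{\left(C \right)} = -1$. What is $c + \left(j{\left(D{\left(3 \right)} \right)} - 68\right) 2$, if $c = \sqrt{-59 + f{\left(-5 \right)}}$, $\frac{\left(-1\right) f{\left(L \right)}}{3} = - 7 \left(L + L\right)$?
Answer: $-138 + i \sqrt{269} \approx -138.0 + 16.401 i$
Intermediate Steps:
$f{\left(L \right)} = 42 L$ ($f{\left(L \right)} = - 3 \left(- 7 \left(L + L\right)\right) = - 3 \left(- 7 \cdot 2 L\right) = - 3 \left(- 14 L\right) = 42 L$)
$c = i \sqrt{269}$ ($c = \sqrt{-59 + 42 \left(-5\right)} = \sqrt{-59 - 210} = \sqrt{-269} = i \sqrt{269} \approx 16.401 i$)
$c + \left(j{\left(D{\left(3 \right)} \right)} - 68\right) 2 = i \sqrt{269} + \left(-1 - 68\right) 2 = i \sqrt{269} - 138 = -138 + i \sqrt{269}$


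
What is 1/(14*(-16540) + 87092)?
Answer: -1/144468 ≈ -6.9219e-6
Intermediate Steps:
1/(14*(-16540) + 87092) = 1/(-231560 + 87092) = 1/(-144468) = -1/144468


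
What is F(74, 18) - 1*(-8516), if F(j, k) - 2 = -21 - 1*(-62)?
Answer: 8559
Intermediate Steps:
F(j, k) = 43 (F(j, k) = 2 + (-21 - 1*(-62)) = 2 + (-21 + 62) = 2 + 41 = 43)
F(74, 18) - 1*(-8516) = 43 - 1*(-8516) = 43 + 8516 = 8559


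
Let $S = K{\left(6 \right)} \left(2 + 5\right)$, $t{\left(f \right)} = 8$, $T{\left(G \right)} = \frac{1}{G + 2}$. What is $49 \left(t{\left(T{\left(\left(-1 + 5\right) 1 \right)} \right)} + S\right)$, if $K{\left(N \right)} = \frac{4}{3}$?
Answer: $\frac{2548}{3} \approx 849.33$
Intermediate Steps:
$T{\left(G \right)} = \frac{1}{2 + G}$
$K{\left(N \right)} = \frac{4}{3}$ ($K{\left(N \right)} = 4 \cdot \frac{1}{3} = \frac{4}{3}$)
$S = \frac{28}{3}$ ($S = \frac{4 \left(2 + 5\right)}{3} = \frac{4}{3} \cdot 7 = \frac{28}{3} \approx 9.3333$)
$49 \left(t{\left(T{\left(\left(-1 + 5\right) 1 \right)} \right)} + S\right) = 49 \left(8 + \frac{28}{3}\right) = 49 \cdot \frac{52}{3} = \frac{2548}{3}$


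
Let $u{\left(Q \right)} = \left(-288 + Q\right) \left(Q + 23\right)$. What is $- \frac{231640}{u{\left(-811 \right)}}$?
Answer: $- \frac{57910}{216503} \approx -0.26748$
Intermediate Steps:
$u{\left(Q \right)} = \left(-288 + Q\right) \left(23 + Q\right)$
$- \frac{231640}{u{\left(-811 \right)}} = - \frac{231640}{-6624 + \left(-811\right)^{2} - -214915} = - \frac{231640}{-6624 + 657721 + 214915} = - \frac{231640}{866012} = \left(-231640\right) \frac{1}{866012} = - \frac{57910}{216503}$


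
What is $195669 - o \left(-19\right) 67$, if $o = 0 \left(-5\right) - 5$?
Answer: $189304$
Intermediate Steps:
$o = -5$ ($o = 0 - 5 = -5$)
$195669 - o \left(-19\right) 67 = 195669 - \left(-5\right) \left(-19\right) 67 = 195669 - 95 \cdot 67 = 195669 - 6365 = 189304$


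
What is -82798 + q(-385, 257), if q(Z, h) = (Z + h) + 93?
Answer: -82833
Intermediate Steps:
q(Z, h) = 93 + Z + h
-82798 + q(-385, 257) = -82798 + (93 - 385 + 257) = -82798 - 35 = -82833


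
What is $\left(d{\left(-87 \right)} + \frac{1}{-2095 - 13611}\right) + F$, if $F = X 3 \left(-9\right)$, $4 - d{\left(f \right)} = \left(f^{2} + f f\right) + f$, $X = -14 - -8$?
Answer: $- \frac{233783811}{15706} \approx -14885.0$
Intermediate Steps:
$X = -6$ ($X = -14 + 8 = -6$)
$d{\left(f \right)} = 4 - f - 2 f^{2}$ ($d{\left(f \right)} = 4 - \left(\left(f^{2} + f f\right) + f\right) = 4 - \left(\left(f^{2} + f^{2}\right) + f\right) = 4 - \left(2 f^{2} + f\right) = 4 - \left(f + 2 f^{2}\right) = 4 - f - 2 f^{2}$)
$F = 162$ ($F = \left(-6\right) 3 \left(-9\right) = \left(-18\right) \left(-9\right) = 162$)
$\left(d{\left(-87 \right)} + \frac{1}{-2095 - 13611}\right) + F = \left(\left(4 - -87 - 2 \left(-87\right)^{2}\right) + \frac{1}{-2095 - 13611}\right) + 162 = \left(\left(4 + 87 - 15138\right) + \frac{1}{-15706}\right) + 162 = \left(\left(4 + 87 - 15138\right) - \frac{1}{15706}\right) + 162 = \left(-15047 - \frac{1}{15706}\right) + 162 = - \frac{236328183}{15706} + 162 = - \frac{233783811}{15706}$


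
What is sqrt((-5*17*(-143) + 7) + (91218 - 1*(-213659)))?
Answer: sqrt(317039) ≈ 563.06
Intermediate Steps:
sqrt((-5*17*(-143) + 7) + (91218 - 1*(-213659))) = sqrt((-85*(-143) + 7) + (91218 + 213659)) = sqrt((12155 + 7) + 304877) = sqrt(12162 + 304877) = sqrt(317039)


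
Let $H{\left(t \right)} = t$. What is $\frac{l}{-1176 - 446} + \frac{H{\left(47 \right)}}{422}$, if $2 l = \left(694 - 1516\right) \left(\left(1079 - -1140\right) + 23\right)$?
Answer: $\frac{194466599}{342242} \approx 568.21$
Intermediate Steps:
$l = -921462$ ($l = \frac{\left(694 - 1516\right) \left(\left(1079 - -1140\right) + 23\right)}{2} = \frac{\left(-822\right) \left(\left(1079 + 1140\right) + 23\right)}{2} = \frac{\left(-822\right) \left(2219 + 23\right)}{2} = \frac{\left(-822\right) 2242}{2} = \frac{1}{2} \left(-1842924\right) = -921462$)
$\frac{l}{-1176 - 446} + \frac{H{\left(47 \right)}}{422} = - \frac{921462}{-1176 - 446} + \frac{47}{422} = - \frac{921462}{-1622} + 47 \cdot \frac{1}{422} = \left(-921462\right) \left(- \frac{1}{1622}\right) + \frac{47}{422} = \frac{460731}{811} + \frac{47}{422} = \frac{194466599}{342242}$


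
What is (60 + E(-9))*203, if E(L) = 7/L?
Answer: 108199/9 ≈ 12022.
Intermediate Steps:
(60 + E(-9))*203 = (60 + 7/(-9))*203 = (60 + 7*(-1/9))*203 = (60 - 7/9)*203 = (533/9)*203 = 108199/9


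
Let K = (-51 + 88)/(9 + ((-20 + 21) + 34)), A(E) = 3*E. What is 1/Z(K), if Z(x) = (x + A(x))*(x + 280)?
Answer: 484/457209 ≈ 0.0010586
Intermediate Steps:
K = 37/44 (K = 37/(9 + (1 + 34)) = 37/(9 + 35) = 37/44 ≈ 0.84091)
Z(x) = 4*x*(280 + x) (Z(x) = (x + 3*x)*(x + 280) = (4*x)*(280 + x) = 4*x*(280 + x))
1/Z(K) = 1/(4*(37/44)*(280 + 37/44)) = 1/(4*(37/44)*(12357/44)) = 1/(457209/484) = 484/457209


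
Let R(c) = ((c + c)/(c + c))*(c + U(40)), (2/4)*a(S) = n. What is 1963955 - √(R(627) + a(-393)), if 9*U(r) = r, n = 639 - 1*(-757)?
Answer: 1963955 - √30811/3 ≈ 1.9639e+6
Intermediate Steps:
n = 1396 (n = 639 + 757 = 1396)
U(r) = r/9
a(S) = 2792 (a(S) = 2*1396 = 2792)
R(c) = 40/9 + c (R(c) = ((c + c)/(c + c))*(c + (⅑)*40) = ((2*c)/((2*c)))*(c + 40/9) = ((2*c)*(1/(2*c)))*(40/9 + c) = 1*(40/9 + c) = 40/9 + c)
1963955 - √(R(627) + a(-393)) = 1963955 - √((40/9 + 627) + 2792) = 1963955 - √(5683/9 + 2792) = 1963955 - √(30811/9) = 1963955 - √30811/3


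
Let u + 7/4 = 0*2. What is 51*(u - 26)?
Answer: -5661/4 ≈ -1415.3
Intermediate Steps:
u = -7/4 (u = -7/4 + 0*2 = -7/4 + 0 = -7/4 ≈ -1.7500)
51*(u - 26) = 51*(-7/4 - 26) = 51*(-111/4) = -5661/4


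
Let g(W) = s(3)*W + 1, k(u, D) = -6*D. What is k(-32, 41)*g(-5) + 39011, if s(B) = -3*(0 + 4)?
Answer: 24005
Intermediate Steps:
s(B) = -12 (s(B) = -3*4 = -12)
g(W) = 1 - 12*W (g(W) = -12*W + 1 = 1 - 12*W)
k(-32, 41)*g(-5) + 39011 = (-6*41)*(1 - 12*(-5)) + 39011 = -246*(1 + 60) + 39011 = -246*61 + 39011 = -15006 + 39011 = 24005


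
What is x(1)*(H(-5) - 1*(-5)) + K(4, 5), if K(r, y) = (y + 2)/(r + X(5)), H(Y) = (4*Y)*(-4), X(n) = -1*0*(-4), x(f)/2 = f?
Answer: 687/4 ≈ 171.75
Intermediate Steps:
x(f) = 2*f
X(n) = 0 (X(n) = 0*(-4) = 0)
H(Y) = -16*Y
K(r, y) = (2 + y)/r (K(r, y) = (y + 2)/(r + 0) = (2 + y)/r)
x(1)*(H(-5) - 1*(-5)) + K(4, 5) = (2*1)*(-16*(-5) - 1*(-5)) + (2 + 5)/4 = 2*(80 + 5) + (¼)*7 = 2*85 + 7/4 = 170 + 7/4 = 687/4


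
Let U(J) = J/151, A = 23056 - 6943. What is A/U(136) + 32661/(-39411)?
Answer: 10653889333/595544 ≈ 17889.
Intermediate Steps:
A = 16113
U(J) = J/151 (U(J) = J*(1/151) = J/151)
A/U(136) + 32661/(-39411) = 16113/(((1/151)*136)) + 32661/(-39411) = 16113/(136/151) + 32661*(-1/39411) = 16113*(151/136) - 3629/4379 = 2433063/136 - 3629/4379 = 10653889333/595544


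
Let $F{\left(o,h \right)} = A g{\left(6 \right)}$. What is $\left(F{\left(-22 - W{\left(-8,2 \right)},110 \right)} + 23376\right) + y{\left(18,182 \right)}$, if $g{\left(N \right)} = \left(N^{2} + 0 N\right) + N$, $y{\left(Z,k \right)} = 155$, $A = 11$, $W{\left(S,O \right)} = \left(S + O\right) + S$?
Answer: $23993$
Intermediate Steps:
$W{\left(S,O \right)} = O + 2 S$ ($W{\left(S,O \right)} = \left(O + S\right) + S = O + 2 S$)
$g{\left(N \right)} = N + N^{2}$ ($g{\left(N \right)} = \left(N^{2} + 0\right) + N = N^{2} + N = N + N^{2}$)
$F{\left(o,h \right)} = 462$ ($F{\left(o,h \right)} = 11 \cdot 6 \left(1 + 6\right) = 11 \cdot 6 \cdot 7 = 11 \cdot 42 = 462$)
$\left(F{\left(-22 - W{\left(-8,2 \right)},110 \right)} + 23376\right) + y{\left(18,182 \right)} = \left(462 + 23376\right) + 155 = 23838 + 155 = 23993$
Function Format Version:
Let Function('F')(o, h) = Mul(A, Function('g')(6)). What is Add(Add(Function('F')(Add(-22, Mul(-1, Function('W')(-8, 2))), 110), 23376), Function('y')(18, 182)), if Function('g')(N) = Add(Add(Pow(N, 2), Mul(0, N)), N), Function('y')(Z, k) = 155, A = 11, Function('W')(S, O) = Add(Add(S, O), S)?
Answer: 23993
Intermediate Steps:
Function('W')(S, O) = Add(O, Mul(2, S)) (Function('W')(S, O) = Add(Add(O, S), S) = Add(O, Mul(2, S)))
Function('g')(N) = Add(N, Pow(N, 2)) (Function('g')(N) = Add(Add(Pow(N, 2), 0), N) = Add(Pow(N, 2), N) = Add(N, Pow(N, 2)))
Function('F')(o, h) = 462 (Function('F')(o, h) = Mul(11, Mul(6, Add(1, 6))) = Mul(11, Mul(6, 7)) = Mul(11, 42) = 462)
Add(Add(Function('F')(Add(-22, Mul(-1, Function('W')(-8, 2))), 110), 23376), Function('y')(18, 182)) = Add(Add(462, 23376), 155) = Add(23838, 155) = 23993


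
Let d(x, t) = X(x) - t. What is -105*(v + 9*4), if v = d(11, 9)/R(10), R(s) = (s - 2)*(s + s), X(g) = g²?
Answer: -7707/2 ≈ -3853.5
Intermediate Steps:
R(s) = 2*s*(-2 + s) (R(s) = (-2 + s)*(2*s) = 2*s*(-2 + s))
d(x, t) = x² - t
v = 7/10 (v = (11² - 1*9)/((2*10*(-2 + 10))) = (121 - 9)/((2*10*8)) = 112/160 = 112*(1/160) = 7/10 ≈ 0.70000)
-105*(v + 9*4) = -105*(7/10 + 9*4) = -105*(7/10 + 36) = -105*367/10 = -7707/2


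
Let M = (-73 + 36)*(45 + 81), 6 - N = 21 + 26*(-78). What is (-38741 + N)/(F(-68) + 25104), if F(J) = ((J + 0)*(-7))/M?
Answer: -6115212/4179799 ≈ -1.4630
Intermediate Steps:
N = 2013 (N = 6 - (21 + 26*(-78)) = 6 - (21 - 2028) = 6 - 1*(-2007) = 6 + 2007 = 2013)
M = -4662 (M = -37*126 = -4662)
F(J) = J/666 (F(J) = ((J + 0)*(-7))/(-4662) = (J*(-7))*(-1/4662) = -7*J*(-1/4662) = J/666)
(-38741 + N)/(F(-68) + 25104) = (-38741 + 2013)/((1/666)*(-68) + 25104) = -36728/(-34/333 + 25104) = -36728/8359598/333 = -36728*333/8359598 = -6115212/4179799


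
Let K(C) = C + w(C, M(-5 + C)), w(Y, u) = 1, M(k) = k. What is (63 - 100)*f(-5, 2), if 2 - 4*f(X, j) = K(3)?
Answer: 37/2 ≈ 18.500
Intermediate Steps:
K(C) = 1 + C (K(C) = C + 1 = 1 + C)
f(X, j) = -½ (f(X, j) = ½ - (1 + 3)/4 = ½ - ¼*4 = ½ - 1 = -½)
(63 - 100)*f(-5, 2) = (63 - 100)*(-½) = -37*(-½) = 37/2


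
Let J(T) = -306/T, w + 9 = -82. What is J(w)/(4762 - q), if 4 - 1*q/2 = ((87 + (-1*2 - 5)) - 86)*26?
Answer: 153/202111 ≈ 0.00075701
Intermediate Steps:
w = -91 (w = -9 - 82 = -91)
q = 320 (q = 8 - 2*((87 + (-1*2 - 5)) - 86)*26 = 8 - 2*((87 + (-2 - 5)) - 86)*26 = 8 - 2*((87 - 7) - 86)*26 = 8 - 2*(80 - 86)*26 = 8 - (-12)*26 = 8 - 2*(-156) = 8 + 312 = 320)
J(w)/(4762 - q) = (-306/(-91))/(4762 - 1*320) = (-306*(-1/91))/(4762 - 320) = (306/91)/4442 = (306/91)*(1/4442) = 153/202111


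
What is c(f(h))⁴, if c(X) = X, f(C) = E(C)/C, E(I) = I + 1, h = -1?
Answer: 0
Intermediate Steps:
E(I) = 1 + I
f(C) = (1 + C)/C
c(f(h))⁴ = ((1 - 1)/(-1))⁴ = (-1*0)⁴ = 0⁴ = 0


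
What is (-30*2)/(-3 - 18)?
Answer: 20/7 ≈ 2.8571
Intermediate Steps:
(-30*2)/(-3 - 18) = -60/(-21) = -1/21*(-60) = 20/7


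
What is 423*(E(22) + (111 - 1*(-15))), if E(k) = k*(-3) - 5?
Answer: 23265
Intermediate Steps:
E(k) = -5 - 3*k (E(k) = -3*k - 5 = -5 - 3*k)
423*(E(22) + (111 - 1*(-15))) = 423*((-5 - 3*22) + (111 - 1*(-15))) = 423*((-5 - 66) + (111 + 15)) = 423*(-71 + 126) = 423*55 = 23265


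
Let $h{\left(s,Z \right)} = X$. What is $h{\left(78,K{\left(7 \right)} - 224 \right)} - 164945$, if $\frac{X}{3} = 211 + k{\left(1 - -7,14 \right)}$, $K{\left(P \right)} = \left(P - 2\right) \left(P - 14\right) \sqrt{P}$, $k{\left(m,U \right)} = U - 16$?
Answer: $-164318$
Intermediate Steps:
$k{\left(m,U \right)} = -16 + U$
$K{\left(P \right)} = \sqrt{P} \left(-14 + P\right) \left(-2 + P\right)$ ($K{\left(P \right)} = \left(-2 + P\right) \left(-14 + P\right) \sqrt{P} = \left(-14 + P\right) \left(-2 + P\right) \sqrt{P} = \sqrt{P} \left(-14 + P\right) \left(-2 + P\right)$)
$X = 627$ ($X = 3 \left(211 + \left(-16 + 14\right)\right) = 3 \left(211 - 2\right) = 3 \cdot 209 = 627$)
$h{\left(s,Z \right)} = 627$
$h{\left(78,K{\left(7 \right)} - 224 \right)} - 164945 = 627 - 164945 = -164318$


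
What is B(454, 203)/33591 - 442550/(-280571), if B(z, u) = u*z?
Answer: 40723681552/9424660461 ≈ 4.3210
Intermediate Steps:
B(454, 203)/33591 - 442550/(-280571) = (203*454)/33591 - 442550/(-280571) = 92162*(1/33591) - 442550*(-1/280571) = 92162/33591 + 442550/280571 = 40723681552/9424660461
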